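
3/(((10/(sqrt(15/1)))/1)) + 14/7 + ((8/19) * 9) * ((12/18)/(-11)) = 3 * sqrt(15)/10 + 370/209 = 2.93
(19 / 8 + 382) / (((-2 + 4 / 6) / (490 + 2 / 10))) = -4522095 / 32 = -141315.47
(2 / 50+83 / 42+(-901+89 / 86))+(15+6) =-19797122 / 22575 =-876.95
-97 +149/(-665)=-64654/665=-97.22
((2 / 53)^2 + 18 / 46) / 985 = 25373 / 63637895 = 0.00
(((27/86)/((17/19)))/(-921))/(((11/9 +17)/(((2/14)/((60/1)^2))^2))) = -0.00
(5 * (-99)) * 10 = -4950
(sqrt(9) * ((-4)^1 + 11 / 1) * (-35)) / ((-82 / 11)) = 8085 / 82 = 98.60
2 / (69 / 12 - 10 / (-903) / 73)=527352 / 1516177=0.35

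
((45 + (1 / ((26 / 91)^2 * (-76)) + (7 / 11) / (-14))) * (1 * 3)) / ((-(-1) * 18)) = 149789 / 20064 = 7.47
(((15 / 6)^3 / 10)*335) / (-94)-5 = -10.57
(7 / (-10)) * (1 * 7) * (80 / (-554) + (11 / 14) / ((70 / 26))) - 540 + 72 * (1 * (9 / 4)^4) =289090237 / 221600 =1304.56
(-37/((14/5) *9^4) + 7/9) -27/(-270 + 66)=2836081/3123036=0.91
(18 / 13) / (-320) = -9 / 2080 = -0.00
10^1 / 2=5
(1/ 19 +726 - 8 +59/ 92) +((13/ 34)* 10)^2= 370449353/ 505172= 733.31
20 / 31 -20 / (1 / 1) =-600 / 31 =-19.35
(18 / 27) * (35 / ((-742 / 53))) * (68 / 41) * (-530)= 1465.04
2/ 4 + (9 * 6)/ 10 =59/ 10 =5.90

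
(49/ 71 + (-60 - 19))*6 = -33360/ 71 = -469.86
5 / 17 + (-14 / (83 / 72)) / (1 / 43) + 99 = -596744 / 1411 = -422.92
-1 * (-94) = 94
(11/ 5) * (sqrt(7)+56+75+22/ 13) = 11 * sqrt(7)/ 5+3795/ 13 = 297.74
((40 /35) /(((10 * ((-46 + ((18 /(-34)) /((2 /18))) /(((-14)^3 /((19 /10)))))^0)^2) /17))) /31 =68 /1085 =0.06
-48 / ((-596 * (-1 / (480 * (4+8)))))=-69120 / 149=-463.89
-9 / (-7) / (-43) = -9 / 301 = -0.03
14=14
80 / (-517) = -80 / 517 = -0.15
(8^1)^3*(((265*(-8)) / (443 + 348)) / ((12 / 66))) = -5969920 / 791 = -7547.31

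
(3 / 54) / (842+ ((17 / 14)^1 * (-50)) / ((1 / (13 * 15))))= -7 / 1385658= -0.00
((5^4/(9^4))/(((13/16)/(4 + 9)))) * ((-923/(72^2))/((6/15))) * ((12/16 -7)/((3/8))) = 72109375/6377292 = 11.31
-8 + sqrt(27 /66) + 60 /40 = -13 /2 + 3 *sqrt(22) /22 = -5.86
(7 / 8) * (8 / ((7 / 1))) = 1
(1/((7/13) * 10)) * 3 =0.56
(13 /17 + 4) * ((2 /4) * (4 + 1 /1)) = 405 /34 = 11.91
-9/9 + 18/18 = 0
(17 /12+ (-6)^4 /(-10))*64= -123056 /15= -8203.73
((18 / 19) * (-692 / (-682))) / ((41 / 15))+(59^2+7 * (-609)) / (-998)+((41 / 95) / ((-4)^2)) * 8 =1790851569 / 1325538610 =1.35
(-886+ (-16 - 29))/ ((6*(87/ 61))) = -56791/ 522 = -108.80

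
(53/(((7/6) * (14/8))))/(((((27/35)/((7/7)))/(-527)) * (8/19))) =-2653445/63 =-42118.17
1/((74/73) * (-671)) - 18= -18.00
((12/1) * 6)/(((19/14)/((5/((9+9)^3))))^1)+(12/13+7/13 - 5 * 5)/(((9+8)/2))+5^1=45541/20007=2.28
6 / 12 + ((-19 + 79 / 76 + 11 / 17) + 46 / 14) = -13.53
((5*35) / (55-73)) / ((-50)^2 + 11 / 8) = -700 / 180099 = -0.00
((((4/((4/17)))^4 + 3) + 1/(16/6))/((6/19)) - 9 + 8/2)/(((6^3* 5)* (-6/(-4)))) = 2539093/15552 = 163.26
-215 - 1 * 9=-224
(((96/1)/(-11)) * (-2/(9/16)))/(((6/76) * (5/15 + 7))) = 19456/363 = 53.60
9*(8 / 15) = 24 / 5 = 4.80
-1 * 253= -253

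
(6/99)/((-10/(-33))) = 1/5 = 0.20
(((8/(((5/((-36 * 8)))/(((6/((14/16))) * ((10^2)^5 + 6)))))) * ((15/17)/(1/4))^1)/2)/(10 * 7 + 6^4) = -3317760001990656/81277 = -40820404320.91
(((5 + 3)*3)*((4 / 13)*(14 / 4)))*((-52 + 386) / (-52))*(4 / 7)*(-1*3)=48096 / 169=284.59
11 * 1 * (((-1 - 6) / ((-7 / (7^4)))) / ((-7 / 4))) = -15092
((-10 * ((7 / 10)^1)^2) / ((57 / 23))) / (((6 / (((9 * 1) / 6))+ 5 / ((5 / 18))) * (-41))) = 1127 / 514140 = 0.00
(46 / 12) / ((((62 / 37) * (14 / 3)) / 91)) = 11063 / 248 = 44.61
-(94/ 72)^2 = -2209/ 1296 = -1.70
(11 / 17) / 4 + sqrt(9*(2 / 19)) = 11 / 68 + 3*sqrt(38) / 19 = 1.14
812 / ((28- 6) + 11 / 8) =6496 / 187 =34.74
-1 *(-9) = 9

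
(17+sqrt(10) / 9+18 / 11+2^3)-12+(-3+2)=sqrt(10) / 9+150 / 11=13.99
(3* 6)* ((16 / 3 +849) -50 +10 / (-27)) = 43414 / 3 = 14471.33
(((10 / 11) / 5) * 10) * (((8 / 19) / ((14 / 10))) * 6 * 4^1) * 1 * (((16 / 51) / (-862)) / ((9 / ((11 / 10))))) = -0.00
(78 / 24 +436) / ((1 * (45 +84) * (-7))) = -251 / 516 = -0.49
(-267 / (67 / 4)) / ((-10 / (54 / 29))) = 2.97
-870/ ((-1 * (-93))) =-290/ 31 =-9.35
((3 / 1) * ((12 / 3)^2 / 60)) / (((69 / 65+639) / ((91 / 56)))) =169 / 83208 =0.00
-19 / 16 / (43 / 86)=-19 / 8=-2.38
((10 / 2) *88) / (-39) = -440 / 39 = -11.28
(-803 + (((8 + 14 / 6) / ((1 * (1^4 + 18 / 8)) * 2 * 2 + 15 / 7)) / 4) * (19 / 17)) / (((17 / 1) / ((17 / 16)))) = -17359949 / 345984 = -50.18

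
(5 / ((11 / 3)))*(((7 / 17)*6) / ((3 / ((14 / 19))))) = 2940 / 3553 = 0.83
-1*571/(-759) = 571/759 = 0.75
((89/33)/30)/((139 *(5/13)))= 0.00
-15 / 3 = -5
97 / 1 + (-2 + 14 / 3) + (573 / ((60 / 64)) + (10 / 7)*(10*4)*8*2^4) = 8025.15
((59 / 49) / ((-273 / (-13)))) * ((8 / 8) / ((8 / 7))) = 59 / 1176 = 0.05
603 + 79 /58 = 35053 /58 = 604.36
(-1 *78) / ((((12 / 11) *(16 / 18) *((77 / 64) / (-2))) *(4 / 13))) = 3042 / 7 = 434.57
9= 9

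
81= 81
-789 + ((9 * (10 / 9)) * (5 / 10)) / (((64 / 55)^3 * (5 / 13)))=-204668741 / 262144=-780.75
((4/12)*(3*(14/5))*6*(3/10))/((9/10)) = 28/5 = 5.60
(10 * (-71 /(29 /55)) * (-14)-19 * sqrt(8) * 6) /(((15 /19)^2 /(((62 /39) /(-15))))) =-489449576 /152685 + 1701032 * sqrt(2) /43875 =-3150.79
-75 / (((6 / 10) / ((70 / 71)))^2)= -3062500 / 15123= -202.51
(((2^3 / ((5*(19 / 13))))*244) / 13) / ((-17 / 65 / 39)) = -989664 / 323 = -3063.98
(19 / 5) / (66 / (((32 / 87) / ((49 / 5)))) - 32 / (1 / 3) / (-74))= 11248 / 5208963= 0.00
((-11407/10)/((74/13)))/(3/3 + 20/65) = -113399/740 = -153.24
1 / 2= 0.50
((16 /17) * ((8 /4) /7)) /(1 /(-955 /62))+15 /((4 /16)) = 206060 /3689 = 55.86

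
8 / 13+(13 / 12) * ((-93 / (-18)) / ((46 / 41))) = 241295 / 43056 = 5.60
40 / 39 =1.03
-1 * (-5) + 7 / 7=6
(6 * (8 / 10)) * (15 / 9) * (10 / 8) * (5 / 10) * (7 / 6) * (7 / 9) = 245 / 54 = 4.54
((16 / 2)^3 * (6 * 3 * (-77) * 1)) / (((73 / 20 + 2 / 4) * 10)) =-1419264 / 83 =-17099.57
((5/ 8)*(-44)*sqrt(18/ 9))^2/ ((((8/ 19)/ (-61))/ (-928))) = 203346550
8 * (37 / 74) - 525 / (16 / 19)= -9911 / 16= -619.44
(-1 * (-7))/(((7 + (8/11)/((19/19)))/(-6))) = -462/85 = -5.44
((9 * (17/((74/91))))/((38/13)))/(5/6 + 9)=6.55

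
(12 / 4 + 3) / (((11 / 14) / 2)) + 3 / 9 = 515 / 33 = 15.61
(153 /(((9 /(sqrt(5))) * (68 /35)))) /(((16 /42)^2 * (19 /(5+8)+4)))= 200655 * sqrt(5) /18176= 24.69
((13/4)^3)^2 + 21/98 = 33793807/28672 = 1178.63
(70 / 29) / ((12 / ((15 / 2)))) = 175 / 116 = 1.51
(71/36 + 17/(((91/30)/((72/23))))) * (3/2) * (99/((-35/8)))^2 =38433589128/2563925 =14990.14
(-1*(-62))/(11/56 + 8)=7.56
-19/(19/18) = -18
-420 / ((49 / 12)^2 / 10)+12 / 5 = -427884 / 1715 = -249.50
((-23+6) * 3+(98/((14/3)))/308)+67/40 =-49.26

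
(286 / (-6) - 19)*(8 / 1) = -1600 / 3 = -533.33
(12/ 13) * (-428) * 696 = -3574656/ 13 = -274973.54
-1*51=-51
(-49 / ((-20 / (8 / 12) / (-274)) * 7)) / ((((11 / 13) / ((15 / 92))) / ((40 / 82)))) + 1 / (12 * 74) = -55343107 / 9211224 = -6.01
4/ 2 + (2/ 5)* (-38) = -13.20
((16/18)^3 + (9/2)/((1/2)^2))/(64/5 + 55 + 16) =68170/305451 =0.22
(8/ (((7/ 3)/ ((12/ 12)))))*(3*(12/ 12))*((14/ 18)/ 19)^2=56/ 3249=0.02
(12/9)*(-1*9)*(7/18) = -4.67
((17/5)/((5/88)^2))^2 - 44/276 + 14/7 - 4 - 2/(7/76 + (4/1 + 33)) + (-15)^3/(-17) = 57318983249616298/51666984375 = 1109392.85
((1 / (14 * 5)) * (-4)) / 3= -2 / 105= -0.02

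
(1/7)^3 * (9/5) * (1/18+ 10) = 0.05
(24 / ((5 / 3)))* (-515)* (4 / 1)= -29664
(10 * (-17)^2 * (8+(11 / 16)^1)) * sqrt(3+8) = 200855 * sqrt(11) / 8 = 83270.08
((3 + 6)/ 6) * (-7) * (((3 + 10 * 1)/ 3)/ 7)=-13/ 2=-6.50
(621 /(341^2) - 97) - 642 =-85931038 /116281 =-738.99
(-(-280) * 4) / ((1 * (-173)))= -6.47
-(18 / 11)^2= -324 / 121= -2.68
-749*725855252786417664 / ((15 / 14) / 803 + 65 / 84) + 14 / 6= -110013992984103401279105621 / 156855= -701373835606792268522.56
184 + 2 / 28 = 2577 / 14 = 184.07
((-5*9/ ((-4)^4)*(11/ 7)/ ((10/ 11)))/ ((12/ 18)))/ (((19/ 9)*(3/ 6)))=-29403/ 68096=-0.43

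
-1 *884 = -884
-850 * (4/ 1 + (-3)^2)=-11050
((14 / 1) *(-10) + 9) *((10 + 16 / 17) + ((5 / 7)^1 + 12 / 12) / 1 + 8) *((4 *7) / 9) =-1287992 / 153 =-8418.25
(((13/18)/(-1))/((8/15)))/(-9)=65/432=0.15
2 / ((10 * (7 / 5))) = 1 / 7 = 0.14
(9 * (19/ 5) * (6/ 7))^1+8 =1306/ 35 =37.31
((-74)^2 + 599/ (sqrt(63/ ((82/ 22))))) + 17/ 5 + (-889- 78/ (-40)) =599 *sqrt(3157)/ 231 + 91847/ 20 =4738.05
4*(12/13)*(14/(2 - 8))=-112/13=-8.62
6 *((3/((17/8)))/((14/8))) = 576/119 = 4.84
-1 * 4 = -4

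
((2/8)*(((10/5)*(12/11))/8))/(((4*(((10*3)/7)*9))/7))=49/15840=0.00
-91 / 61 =-1.49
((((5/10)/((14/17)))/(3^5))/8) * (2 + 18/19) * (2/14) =17/129276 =0.00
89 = 89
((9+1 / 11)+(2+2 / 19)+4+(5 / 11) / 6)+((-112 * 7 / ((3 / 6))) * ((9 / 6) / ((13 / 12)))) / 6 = -513623 / 1482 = -346.57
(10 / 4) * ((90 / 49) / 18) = 25 / 98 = 0.26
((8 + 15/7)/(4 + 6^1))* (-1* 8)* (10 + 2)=-3408/35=-97.37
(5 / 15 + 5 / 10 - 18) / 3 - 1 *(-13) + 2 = 167 / 18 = 9.28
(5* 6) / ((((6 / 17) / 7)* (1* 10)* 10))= 119 / 20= 5.95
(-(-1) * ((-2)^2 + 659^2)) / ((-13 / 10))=-4342850 / 13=-334065.38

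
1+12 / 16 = 7 / 4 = 1.75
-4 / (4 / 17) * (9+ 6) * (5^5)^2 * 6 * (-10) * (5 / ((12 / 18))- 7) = 74707031250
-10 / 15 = -2 / 3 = -0.67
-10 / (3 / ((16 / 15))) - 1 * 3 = -59 / 9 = -6.56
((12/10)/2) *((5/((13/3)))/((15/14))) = 42/65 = 0.65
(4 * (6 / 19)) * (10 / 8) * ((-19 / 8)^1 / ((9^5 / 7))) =-0.00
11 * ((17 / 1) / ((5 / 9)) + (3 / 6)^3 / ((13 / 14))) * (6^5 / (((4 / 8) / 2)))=683518176 / 65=10515664.25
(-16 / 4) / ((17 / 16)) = -64 / 17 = -3.76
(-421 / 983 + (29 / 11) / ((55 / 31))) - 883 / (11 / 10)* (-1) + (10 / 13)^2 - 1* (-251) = 106072567663 / 100506835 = 1055.38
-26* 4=-104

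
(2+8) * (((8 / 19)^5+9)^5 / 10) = 59484.41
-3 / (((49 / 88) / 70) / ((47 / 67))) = -124080 / 469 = -264.56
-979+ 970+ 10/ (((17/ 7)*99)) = -15077/ 1683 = -8.96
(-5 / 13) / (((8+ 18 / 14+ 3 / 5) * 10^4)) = -7 / 1799200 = -0.00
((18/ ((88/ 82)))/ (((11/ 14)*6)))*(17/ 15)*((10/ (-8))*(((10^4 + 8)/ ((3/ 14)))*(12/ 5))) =-341803224/ 605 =-564964.01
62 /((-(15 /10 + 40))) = -124 /83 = -1.49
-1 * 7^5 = -16807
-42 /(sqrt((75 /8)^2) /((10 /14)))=-16 /5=-3.20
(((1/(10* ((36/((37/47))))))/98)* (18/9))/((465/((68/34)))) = 37/192761100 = 0.00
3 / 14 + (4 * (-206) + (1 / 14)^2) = -161461 / 196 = -823.78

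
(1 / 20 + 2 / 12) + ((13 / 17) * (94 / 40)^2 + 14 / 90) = 281233 / 61200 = 4.60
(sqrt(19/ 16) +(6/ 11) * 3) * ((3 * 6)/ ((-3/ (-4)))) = 6 * sqrt(19) +432/ 11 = 65.43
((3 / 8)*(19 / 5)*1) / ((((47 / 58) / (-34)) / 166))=-2332383 / 235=-9925.03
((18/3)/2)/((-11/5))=-15/11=-1.36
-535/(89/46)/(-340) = 2461/3026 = 0.81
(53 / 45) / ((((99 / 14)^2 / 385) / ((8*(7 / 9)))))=4072096 / 72171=56.42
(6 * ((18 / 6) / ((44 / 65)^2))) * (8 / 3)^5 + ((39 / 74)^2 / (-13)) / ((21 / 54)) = 331675689449 / 62615322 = 5297.04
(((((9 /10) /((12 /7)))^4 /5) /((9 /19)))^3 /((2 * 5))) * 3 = 207628069549798233 /20971520000000000000000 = 0.00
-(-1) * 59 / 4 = 59 / 4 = 14.75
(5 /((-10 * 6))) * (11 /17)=-11 /204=-0.05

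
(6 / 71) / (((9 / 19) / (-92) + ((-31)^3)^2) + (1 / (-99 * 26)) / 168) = 1133836704 / 11907696939956959145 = 0.00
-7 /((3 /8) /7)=-392 /3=-130.67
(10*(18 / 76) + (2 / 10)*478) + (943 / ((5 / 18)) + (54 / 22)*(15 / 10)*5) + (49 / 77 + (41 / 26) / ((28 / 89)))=2675460729 / 760760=3516.83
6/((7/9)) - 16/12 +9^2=1835/21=87.38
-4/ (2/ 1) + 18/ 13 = -8/ 13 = -0.62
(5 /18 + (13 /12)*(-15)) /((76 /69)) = -14.50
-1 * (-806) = 806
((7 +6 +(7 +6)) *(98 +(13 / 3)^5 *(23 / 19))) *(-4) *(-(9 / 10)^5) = 5681275119 / 47500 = 119605.79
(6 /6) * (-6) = -6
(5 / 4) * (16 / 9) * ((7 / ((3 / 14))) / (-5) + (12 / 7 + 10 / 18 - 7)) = -14192 / 567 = -25.03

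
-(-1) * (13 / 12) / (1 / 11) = 143 / 12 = 11.92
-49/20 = -2.45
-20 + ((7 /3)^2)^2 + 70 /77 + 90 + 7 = 95828 /891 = 107.55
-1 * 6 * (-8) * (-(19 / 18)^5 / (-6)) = 2476099 / 236196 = 10.48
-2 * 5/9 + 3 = 17/9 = 1.89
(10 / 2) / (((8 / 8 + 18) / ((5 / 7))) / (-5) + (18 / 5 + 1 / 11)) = -1375 / 448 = -3.07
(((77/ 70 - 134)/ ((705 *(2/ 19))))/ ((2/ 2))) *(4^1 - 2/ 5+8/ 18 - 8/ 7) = -3846569/ 740250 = -5.20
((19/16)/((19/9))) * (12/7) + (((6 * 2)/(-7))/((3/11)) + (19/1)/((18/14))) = 2383/252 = 9.46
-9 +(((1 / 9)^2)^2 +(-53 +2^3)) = -354293 / 6561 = -54.00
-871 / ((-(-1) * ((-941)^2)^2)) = -871 / 784076601361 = -0.00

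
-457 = -457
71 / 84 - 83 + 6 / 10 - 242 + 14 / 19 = -2576087 / 7980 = -322.82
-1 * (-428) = 428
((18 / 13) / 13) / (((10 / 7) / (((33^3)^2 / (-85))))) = -81362482047 / 71825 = -1132787.78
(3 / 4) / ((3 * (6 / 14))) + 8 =103 / 12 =8.58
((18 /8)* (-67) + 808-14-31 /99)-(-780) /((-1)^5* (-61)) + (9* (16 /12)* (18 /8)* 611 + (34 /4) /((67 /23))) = 17155.64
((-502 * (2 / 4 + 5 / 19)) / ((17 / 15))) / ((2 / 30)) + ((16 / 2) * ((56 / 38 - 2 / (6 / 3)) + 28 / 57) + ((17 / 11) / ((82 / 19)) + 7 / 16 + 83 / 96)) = -23592646041 / 4661536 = -5061.13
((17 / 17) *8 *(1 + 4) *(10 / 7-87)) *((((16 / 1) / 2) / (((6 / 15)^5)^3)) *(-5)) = 457000732421875 / 3584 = 127511365073.07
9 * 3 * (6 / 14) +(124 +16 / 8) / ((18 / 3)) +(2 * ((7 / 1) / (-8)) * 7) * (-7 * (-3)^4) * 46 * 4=8946354 / 7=1278050.57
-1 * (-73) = 73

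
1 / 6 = 0.17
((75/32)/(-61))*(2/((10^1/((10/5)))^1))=-15/976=-0.02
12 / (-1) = -12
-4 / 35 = -0.11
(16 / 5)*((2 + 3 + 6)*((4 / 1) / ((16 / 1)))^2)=11 / 5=2.20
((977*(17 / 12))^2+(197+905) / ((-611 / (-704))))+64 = 168667123619 / 87984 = 1917020.41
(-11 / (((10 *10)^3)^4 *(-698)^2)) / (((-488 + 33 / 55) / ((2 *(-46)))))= -253 / 59365807400000000000000000000000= -0.00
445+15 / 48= 7125 / 16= 445.31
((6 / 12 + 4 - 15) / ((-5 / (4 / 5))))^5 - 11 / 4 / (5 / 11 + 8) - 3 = 36537060179 / 3632812500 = 10.06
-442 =-442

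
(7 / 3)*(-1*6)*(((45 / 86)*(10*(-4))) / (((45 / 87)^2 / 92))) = 4332832 / 43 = 100763.53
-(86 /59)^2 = -7396 /3481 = -2.12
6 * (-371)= -2226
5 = 5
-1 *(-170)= 170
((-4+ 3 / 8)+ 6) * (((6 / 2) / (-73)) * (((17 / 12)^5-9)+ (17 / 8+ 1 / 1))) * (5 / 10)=798589 / 96878592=0.01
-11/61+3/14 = 0.03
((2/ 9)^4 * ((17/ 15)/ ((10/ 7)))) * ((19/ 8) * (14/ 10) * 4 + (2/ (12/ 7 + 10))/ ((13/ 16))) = 0.03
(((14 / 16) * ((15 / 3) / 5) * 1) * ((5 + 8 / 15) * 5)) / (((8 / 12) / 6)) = 1743 / 8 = 217.88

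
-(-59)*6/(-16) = -177/8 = -22.12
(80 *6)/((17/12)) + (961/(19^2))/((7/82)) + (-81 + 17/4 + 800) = 187861003/171836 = 1093.26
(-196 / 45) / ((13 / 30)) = -392 / 39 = -10.05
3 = 3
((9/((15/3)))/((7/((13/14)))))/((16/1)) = 117/7840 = 0.01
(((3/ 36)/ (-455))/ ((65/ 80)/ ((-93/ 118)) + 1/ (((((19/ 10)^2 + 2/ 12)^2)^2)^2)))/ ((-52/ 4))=-168356918620927554961222142/ 12319106591685065096545926128005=-0.00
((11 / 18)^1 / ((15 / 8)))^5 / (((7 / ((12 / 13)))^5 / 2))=337748426752 / 1151514816750309375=0.00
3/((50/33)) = 99/50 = 1.98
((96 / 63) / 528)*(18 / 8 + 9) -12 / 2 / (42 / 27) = -589 / 154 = -3.82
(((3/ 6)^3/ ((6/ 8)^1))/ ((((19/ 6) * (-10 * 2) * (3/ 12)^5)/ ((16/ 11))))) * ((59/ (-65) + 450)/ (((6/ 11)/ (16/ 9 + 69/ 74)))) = -567940096/ 64935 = -8746.29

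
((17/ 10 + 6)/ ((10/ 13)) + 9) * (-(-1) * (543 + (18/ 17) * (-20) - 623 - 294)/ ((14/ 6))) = -19156377/ 5950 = -3219.56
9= 9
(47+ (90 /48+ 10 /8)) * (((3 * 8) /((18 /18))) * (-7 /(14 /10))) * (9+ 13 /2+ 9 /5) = -208119 /2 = -104059.50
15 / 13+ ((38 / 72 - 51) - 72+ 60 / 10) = -53969 / 468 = -115.32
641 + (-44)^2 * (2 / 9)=9641 / 9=1071.22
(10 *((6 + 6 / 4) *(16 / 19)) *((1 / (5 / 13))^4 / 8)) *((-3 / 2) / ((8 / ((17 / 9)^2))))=-8254129 / 34200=-241.35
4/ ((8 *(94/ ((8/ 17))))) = 2/ 799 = 0.00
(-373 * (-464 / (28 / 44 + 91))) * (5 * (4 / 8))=594935 / 126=4721.71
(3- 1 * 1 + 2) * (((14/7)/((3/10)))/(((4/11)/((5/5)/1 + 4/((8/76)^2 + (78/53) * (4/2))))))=1829575/10599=172.62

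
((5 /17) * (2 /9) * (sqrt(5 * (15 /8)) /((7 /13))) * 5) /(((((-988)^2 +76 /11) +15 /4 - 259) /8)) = 286000 * sqrt(6) /45988107039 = 0.00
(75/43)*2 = 150/43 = 3.49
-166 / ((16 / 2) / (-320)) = 6640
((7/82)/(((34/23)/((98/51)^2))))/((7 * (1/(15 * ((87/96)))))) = 8007335/19337568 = 0.41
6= 6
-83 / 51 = -1.63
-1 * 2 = -2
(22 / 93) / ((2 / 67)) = 737 / 93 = 7.92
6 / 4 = 3 / 2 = 1.50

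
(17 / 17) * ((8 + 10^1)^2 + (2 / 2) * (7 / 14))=649 / 2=324.50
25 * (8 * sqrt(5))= 447.21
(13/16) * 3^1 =2.44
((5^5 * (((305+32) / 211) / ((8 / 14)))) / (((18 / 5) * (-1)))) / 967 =-2.51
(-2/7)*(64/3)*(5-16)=1408/21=67.05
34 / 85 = 2 / 5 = 0.40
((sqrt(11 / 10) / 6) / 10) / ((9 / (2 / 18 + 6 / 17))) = 71 *sqrt(110) / 826200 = 0.00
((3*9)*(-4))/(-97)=108/97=1.11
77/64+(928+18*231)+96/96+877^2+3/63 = 1040547985/1344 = 774217.25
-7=-7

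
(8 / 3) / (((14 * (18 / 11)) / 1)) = 22 / 189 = 0.12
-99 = -99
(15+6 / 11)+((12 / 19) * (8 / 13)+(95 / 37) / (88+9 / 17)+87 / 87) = 513290961 / 30259229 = 16.96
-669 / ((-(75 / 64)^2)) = 913408 / 1875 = 487.15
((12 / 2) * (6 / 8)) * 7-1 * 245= -427 / 2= -213.50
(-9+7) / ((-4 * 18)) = 1 / 36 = 0.03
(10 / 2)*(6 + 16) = 110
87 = 87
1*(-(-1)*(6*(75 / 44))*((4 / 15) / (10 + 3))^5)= 512 / 13784252625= 0.00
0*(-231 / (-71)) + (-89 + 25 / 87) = -7718 / 87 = -88.71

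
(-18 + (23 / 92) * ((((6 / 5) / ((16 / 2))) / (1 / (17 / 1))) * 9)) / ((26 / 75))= -35.37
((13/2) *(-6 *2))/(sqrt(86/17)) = -39 *sqrt(1462)/43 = -34.68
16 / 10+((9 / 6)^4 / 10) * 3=499 / 160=3.12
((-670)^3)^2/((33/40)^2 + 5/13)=1881534349115200000000/22157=84918280864521370.22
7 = 7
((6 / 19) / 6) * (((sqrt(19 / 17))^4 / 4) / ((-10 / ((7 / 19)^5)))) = -16807 / 1506510760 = -0.00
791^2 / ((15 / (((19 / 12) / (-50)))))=-11887939 / 9000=-1320.88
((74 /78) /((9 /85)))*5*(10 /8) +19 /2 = 91963 /1404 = 65.50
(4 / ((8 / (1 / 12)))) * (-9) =-3 / 8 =-0.38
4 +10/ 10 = 5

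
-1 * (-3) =3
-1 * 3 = -3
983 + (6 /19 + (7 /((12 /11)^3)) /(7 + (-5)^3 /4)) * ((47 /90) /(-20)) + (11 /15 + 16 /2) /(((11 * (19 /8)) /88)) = 1450909093873 /1433116800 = 1012.42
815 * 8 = 6520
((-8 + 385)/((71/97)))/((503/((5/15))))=36569/107139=0.34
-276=-276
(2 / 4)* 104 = 52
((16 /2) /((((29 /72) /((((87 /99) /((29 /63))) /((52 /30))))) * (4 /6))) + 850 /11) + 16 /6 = 1402766 /12441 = 112.75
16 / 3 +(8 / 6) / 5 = 28 / 5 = 5.60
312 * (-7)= -2184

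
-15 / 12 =-5 / 4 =-1.25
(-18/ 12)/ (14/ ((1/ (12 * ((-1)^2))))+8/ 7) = -21/ 2368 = -0.01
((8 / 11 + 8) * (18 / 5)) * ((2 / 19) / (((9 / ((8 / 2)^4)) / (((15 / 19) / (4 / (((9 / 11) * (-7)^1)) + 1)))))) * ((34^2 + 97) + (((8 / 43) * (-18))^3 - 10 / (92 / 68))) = 41044218315964416 / 137970643789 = 297485.15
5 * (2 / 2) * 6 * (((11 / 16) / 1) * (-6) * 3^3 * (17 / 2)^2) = -3862485 / 16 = -241405.31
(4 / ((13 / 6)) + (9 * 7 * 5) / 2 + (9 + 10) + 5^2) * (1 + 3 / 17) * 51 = 12200.77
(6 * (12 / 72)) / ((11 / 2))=2 / 11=0.18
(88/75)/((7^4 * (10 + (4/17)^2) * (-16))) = -3179/1046595900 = -0.00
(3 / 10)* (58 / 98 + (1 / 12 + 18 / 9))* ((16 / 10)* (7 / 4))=1573 / 700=2.25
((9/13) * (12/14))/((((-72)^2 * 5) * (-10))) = -1/436800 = -0.00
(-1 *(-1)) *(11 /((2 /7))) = 77 /2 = 38.50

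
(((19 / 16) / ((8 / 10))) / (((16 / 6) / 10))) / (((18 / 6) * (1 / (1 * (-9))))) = -4275 / 256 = -16.70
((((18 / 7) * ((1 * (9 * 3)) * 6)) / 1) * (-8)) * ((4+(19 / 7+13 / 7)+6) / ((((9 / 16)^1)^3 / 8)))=-106954752 / 49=-2182750.04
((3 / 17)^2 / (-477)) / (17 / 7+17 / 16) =-112 / 5988947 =-0.00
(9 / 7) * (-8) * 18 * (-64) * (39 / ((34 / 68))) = 6469632 / 7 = 924233.14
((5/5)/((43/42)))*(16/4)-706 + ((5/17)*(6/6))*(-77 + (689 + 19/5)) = -380833/731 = -520.98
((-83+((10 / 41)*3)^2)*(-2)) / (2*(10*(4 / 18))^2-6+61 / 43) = 965647818 / 31002683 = 31.15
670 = 670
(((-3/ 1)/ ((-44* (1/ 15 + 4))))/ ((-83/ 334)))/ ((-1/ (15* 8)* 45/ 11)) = 10020/ 5063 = 1.98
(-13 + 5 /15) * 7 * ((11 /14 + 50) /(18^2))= -1501 /108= -13.90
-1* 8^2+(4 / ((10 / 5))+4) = -58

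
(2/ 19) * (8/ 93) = 16/ 1767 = 0.01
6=6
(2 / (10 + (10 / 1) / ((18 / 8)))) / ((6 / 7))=21 / 130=0.16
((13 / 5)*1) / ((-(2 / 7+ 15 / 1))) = -91 / 535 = -0.17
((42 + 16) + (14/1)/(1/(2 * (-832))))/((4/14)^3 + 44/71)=-31439723/870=-36137.61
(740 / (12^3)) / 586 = 185 / 253152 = 0.00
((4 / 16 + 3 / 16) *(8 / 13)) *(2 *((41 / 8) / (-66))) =-287 / 6864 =-0.04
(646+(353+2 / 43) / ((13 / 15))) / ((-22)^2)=2.18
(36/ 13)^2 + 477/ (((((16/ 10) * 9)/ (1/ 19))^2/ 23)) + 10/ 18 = 98052737/ 11713728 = 8.37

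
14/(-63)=-2/9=-0.22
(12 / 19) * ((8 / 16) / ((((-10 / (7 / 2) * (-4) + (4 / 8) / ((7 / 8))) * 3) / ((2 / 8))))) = 1 / 456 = 0.00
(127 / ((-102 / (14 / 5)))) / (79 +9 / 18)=-0.04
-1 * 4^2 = -16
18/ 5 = 3.60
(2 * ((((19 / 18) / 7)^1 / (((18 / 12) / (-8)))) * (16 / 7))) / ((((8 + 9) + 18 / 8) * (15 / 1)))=-19456 / 1528065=-0.01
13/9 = 1.44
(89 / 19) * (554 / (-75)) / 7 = -49306 / 9975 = -4.94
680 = 680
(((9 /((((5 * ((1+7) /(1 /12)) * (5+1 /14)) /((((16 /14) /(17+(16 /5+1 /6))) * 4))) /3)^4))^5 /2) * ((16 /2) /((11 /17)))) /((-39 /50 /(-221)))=4361582100431663133561874022400 /6128918755168710032416790503256488552335334958124357084778125305512982247242327279633511819611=0.00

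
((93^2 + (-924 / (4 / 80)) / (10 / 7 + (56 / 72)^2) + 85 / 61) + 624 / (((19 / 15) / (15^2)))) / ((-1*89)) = -147536864878 / 118933103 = -1240.50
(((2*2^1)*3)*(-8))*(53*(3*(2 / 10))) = -15264 / 5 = -3052.80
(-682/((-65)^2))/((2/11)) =-3751/4225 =-0.89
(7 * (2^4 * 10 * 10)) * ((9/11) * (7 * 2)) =1411200/11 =128290.91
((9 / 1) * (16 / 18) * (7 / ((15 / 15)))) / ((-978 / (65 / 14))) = -130 / 489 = -0.27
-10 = -10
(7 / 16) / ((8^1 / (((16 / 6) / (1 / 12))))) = 7 / 4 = 1.75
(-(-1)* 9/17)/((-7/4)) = -36/119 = -0.30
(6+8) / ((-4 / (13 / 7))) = -13 / 2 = -6.50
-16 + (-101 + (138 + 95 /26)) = 641 /26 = 24.65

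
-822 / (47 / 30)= -24660 / 47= -524.68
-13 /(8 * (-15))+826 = 99133 /120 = 826.11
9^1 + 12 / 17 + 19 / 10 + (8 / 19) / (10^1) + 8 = 63463 / 3230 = 19.65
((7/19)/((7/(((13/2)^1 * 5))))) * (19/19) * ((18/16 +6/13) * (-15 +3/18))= -24475/608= -40.25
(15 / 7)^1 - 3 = -6 / 7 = -0.86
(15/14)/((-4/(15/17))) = -225/952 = -0.24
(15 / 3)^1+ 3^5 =248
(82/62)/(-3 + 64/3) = 123/1705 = 0.07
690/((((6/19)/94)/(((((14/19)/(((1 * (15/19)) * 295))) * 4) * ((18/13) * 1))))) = 13802208/3835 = 3599.01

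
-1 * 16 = -16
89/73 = 1.22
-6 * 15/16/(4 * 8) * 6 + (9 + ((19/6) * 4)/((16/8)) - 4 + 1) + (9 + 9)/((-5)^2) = 115187/9600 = 12.00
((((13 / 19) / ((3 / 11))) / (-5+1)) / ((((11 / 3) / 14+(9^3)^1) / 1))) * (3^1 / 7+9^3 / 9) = -2145 / 30629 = -0.07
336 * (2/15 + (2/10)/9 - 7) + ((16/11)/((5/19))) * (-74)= -446944/165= -2708.75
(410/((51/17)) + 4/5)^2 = 4251844/225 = 18897.08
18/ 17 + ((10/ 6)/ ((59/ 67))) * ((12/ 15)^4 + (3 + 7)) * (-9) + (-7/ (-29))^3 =-538911264403/ 3057770875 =-176.24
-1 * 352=-352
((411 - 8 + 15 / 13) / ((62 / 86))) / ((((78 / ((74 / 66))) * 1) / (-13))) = -4179557 / 39897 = -104.76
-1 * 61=-61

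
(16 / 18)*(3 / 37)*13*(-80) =-8320 / 111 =-74.95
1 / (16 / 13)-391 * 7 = -43779 / 16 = -2736.19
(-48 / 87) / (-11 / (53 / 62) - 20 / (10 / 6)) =424 / 19111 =0.02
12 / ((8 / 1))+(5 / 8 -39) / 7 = -3.98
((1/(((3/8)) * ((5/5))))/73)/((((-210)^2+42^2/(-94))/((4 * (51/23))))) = 0.00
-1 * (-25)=25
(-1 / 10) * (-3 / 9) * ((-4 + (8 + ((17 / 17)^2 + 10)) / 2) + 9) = 0.48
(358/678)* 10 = 1790/339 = 5.28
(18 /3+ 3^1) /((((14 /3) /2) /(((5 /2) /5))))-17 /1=-211 /14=-15.07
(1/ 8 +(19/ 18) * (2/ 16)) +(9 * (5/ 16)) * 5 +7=1535/ 72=21.32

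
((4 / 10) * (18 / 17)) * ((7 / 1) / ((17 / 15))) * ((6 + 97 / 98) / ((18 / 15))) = 15.24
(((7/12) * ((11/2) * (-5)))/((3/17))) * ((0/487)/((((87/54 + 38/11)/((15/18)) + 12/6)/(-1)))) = 0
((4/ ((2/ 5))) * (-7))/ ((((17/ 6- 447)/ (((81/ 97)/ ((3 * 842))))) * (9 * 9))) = 14/ 21766121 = 0.00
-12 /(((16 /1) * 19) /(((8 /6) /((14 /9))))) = -9 /266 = -0.03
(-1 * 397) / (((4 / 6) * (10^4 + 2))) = -397 / 6668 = -0.06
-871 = -871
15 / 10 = 3 / 2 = 1.50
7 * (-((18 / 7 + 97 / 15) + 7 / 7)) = -1054 / 15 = -70.27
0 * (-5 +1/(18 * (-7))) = 0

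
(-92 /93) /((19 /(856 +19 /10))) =-394634 /8835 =-44.67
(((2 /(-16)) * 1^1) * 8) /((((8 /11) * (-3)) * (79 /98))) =539 /948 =0.57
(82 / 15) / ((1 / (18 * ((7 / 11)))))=3444 / 55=62.62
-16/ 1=-16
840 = 840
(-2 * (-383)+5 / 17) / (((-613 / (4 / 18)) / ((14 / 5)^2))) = -5106584 / 2344725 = -2.18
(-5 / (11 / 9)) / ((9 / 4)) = -20 / 11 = -1.82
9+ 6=15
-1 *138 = -138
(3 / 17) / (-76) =-0.00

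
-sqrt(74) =-8.60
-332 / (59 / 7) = -2324 / 59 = -39.39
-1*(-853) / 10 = 853 / 10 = 85.30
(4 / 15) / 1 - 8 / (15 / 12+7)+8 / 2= 544 / 165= 3.30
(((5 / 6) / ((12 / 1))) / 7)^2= 25 / 254016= 0.00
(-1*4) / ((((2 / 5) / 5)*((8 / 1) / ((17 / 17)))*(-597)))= 25 / 2388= 0.01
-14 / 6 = -7 / 3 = -2.33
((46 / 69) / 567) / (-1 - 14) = -2 / 25515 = -0.00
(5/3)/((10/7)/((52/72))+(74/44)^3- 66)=-968968/34455495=-0.03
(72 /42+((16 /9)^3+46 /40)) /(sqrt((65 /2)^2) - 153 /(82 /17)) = 35496529 /3265920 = 10.87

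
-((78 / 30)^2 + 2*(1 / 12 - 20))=4961 / 150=33.07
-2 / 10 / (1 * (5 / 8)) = -8 / 25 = -0.32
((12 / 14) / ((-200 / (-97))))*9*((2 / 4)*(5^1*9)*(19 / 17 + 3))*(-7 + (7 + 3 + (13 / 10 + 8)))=2899233 / 680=4263.58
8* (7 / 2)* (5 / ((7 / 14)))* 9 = 2520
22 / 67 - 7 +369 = 24276 / 67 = 362.33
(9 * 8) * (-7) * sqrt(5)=-504 * sqrt(5)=-1126.98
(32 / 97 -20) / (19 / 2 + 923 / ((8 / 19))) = -0.01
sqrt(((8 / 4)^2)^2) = 4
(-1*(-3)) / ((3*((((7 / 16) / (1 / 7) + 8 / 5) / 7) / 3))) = 1680 / 373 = 4.50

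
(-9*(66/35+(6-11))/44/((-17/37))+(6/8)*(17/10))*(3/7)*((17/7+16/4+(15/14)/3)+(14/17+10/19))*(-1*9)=1159184601/331480688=3.50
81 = 81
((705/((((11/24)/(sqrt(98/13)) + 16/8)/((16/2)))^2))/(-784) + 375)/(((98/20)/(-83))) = -15034771849973250/2463433838089 - 2847367987200 *sqrt(26)/351919119727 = -6144.43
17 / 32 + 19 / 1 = 625 / 32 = 19.53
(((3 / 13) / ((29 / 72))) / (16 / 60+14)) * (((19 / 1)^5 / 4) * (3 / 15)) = 200564019 / 40339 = 4971.96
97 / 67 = 1.45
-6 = -6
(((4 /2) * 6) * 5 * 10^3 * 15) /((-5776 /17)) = -956250 /361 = -2648.89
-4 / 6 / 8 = -1 / 12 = -0.08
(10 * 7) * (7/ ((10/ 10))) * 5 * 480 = 1176000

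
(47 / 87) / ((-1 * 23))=-47 / 2001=-0.02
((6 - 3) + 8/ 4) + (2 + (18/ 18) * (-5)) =2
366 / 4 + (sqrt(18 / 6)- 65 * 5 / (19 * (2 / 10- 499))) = sqrt(3) + 2168722 / 23693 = 93.27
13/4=3.25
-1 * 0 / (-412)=0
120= 120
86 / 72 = 43 / 36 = 1.19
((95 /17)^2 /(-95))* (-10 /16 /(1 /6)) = 1425 /1156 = 1.23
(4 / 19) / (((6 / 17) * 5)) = 34 / 285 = 0.12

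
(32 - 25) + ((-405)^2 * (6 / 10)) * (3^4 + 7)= 8660527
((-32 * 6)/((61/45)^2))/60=-6480/3721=-1.74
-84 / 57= -1.47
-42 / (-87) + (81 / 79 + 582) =1336817 / 2291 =583.51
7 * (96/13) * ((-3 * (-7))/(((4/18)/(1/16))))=3969/13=305.31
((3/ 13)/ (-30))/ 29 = -0.00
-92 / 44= -23 / 11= -2.09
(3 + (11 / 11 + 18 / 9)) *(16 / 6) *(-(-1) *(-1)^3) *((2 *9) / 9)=-32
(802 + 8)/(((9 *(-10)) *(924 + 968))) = -9/1892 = -0.00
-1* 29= -29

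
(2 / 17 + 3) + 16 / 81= 4565 / 1377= 3.32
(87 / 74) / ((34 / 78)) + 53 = 70067 / 1258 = 55.70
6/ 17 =0.35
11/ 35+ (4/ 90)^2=4483/ 14175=0.32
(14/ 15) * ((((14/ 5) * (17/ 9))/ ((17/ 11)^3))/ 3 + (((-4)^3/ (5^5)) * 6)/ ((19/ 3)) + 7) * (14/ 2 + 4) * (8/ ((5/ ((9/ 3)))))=4257067053008/ 11582578125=367.54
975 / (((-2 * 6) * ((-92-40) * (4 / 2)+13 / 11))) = 3575 / 11564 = 0.31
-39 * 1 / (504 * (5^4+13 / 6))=-13 / 105364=-0.00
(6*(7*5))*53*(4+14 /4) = 83475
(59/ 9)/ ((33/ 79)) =4661/ 297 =15.69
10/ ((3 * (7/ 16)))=160/ 21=7.62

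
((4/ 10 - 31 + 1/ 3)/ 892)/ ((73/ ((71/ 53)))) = -16117/ 25883610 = -0.00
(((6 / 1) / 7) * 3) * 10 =25.71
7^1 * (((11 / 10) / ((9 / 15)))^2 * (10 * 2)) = 4235 / 9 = 470.56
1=1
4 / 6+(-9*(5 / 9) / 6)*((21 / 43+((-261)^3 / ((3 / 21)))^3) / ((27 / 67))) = 4628291439843801061220530604 / 1161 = 3986469801760379897692102.00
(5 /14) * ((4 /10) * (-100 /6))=-50 /21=-2.38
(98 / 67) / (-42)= -7 / 201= -0.03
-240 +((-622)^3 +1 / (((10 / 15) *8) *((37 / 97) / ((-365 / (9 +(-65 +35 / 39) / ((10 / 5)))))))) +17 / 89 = -11398375971237255 / 47366512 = -240642080.03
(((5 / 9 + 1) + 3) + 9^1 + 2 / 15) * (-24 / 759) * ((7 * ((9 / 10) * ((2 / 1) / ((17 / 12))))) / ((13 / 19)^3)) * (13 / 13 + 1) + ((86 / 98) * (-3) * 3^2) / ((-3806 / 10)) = -48012771111297 / 2002542266725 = -23.98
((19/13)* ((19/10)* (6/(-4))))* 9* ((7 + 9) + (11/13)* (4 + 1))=-2563461/3380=-758.42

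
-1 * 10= -10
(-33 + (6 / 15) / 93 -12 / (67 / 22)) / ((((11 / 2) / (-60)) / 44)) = 36823712 / 2077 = 17729.28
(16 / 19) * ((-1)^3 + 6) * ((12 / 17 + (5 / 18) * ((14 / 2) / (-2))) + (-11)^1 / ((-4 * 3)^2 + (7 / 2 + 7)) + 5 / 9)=30540 / 33269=0.92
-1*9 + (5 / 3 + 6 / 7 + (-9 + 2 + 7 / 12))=-12.89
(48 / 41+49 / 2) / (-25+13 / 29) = -1.05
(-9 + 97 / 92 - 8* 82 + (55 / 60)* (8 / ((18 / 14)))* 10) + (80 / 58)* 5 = -43222469 / 72036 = -600.01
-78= -78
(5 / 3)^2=25 / 9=2.78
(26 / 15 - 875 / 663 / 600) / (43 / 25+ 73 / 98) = 33743605 / 48046284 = 0.70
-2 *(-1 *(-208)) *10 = -4160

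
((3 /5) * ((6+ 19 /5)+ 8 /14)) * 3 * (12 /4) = 9801 /175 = 56.01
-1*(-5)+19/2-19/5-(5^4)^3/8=-1220702697/40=-30517567.42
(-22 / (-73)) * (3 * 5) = 330 / 73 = 4.52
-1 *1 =-1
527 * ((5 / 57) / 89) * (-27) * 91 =-2158065 / 1691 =-1276.21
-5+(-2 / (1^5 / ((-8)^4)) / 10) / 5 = -168.84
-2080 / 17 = -122.35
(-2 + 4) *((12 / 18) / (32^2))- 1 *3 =-2303 / 768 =-3.00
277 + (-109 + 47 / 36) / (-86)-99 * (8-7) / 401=345142565 / 1241496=278.01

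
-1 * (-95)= 95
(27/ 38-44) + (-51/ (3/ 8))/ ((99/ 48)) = -136973/ 1254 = -109.23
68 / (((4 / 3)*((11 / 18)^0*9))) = 17 / 3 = 5.67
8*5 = 40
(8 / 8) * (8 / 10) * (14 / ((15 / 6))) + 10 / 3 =586 / 75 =7.81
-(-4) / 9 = 0.44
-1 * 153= -153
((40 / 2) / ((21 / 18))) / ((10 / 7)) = 12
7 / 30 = 0.23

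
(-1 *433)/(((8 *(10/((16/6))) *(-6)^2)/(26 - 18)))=-433/135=-3.21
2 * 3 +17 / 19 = 131 / 19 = 6.89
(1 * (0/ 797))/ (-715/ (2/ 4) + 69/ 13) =0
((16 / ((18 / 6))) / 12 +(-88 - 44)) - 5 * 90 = -5234 / 9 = -581.56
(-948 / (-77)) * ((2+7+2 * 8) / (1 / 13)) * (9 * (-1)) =-2772900 / 77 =-36011.69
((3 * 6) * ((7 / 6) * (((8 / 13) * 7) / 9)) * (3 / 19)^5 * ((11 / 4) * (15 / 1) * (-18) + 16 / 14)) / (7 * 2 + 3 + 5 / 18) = -423712296 / 10010868257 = -0.04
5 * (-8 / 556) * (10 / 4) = -25 / 139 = -0.18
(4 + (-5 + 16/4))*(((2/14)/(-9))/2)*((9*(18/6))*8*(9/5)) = -9.26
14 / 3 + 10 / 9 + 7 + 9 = 196 / 9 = 21.78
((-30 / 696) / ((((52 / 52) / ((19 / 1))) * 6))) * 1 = -95 / 696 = -0.14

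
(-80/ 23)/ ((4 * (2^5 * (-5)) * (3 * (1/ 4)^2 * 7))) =0.00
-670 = -670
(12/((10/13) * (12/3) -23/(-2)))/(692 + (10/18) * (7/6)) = 16848/14175737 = 0.00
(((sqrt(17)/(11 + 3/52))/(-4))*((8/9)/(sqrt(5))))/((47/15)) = -104*sqrt(85)/81075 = -0.01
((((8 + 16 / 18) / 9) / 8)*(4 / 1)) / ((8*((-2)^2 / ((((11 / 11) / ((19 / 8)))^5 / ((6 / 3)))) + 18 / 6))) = 20480 / 201559347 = 0.00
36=36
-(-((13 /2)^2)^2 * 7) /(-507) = -1183 /48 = -24.65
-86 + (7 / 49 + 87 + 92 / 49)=148 / 49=3.02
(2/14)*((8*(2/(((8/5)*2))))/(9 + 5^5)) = 5/21938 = 0.00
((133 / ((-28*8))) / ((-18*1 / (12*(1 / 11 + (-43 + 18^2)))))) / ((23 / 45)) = 220305 / 1012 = 217.69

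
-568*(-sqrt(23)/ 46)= 284*sqrt(23)/ 23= 59.22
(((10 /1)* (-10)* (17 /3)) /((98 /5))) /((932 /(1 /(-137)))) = 2125 /9384774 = 0.00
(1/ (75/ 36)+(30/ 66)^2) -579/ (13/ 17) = -29748074/ 39325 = -756.47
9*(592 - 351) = 2169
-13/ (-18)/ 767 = 0.00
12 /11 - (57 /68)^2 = 19749 /50864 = 0.39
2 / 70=1 / 35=0.03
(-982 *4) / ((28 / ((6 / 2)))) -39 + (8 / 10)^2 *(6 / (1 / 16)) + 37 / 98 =-975197 / 2450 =-398.04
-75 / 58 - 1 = -133 / 58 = -2.29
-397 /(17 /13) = -5161 /17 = -303.59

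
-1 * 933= -933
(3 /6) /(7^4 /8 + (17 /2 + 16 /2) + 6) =4 /2581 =0.00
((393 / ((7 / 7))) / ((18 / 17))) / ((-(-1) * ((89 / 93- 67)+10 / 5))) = -69037 / 11912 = -5.80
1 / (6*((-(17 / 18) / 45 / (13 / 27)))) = -65 / 17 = -3.82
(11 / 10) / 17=11 / 170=0.06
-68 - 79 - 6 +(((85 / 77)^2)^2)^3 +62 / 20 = -63693975323061690696827329 / 434398885219635836479210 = -146.63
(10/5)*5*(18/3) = 60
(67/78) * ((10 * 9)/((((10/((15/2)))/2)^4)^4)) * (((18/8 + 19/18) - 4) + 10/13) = 168240934575/44302336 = 3797.56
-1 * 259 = -259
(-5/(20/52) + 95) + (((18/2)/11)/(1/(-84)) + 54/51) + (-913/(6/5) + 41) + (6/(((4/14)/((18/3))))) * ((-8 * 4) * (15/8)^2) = -16695923/1122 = -14880.50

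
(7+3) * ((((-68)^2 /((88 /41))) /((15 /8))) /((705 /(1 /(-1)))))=-379168 /23265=-16.30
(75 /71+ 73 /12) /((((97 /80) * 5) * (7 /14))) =48664 /20661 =2.36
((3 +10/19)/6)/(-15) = -67/1710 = -0.04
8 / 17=0.47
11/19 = 0.58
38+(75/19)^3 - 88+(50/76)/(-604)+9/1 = 169903423/8285672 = 20.51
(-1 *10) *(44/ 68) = -110/ 17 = -6.47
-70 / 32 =-35 / 16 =-2.19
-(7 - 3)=-4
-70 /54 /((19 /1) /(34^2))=-40460 /513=-78.87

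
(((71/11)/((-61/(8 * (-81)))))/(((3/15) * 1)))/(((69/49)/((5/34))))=35.80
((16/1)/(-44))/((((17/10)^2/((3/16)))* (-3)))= 25/3179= 0.01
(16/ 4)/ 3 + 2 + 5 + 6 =43/ 3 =14.33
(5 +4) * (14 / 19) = 126 / 19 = 6.63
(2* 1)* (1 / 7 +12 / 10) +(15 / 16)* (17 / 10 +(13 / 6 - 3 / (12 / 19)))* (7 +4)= -14389 / 2240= -6.42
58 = 58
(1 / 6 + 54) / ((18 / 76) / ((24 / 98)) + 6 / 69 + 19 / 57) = 568100 / 14551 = 39.04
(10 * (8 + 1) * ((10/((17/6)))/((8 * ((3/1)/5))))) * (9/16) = 10125/272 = 37.22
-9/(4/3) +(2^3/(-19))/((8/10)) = -553/76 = -7.28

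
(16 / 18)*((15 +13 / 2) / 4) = 43 / 9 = 4.78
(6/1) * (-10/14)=-30/7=-4.29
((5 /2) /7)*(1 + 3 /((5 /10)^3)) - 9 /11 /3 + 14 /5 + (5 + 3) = 14981 /770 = 19.46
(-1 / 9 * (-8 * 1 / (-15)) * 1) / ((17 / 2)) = -16 / 2295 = -0.01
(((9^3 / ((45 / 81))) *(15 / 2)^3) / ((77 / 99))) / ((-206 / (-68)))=677587275 / 2884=234947.04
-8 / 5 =-1.60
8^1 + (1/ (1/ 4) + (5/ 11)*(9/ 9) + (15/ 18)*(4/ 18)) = 12.64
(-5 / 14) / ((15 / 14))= -1 / 3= -0.33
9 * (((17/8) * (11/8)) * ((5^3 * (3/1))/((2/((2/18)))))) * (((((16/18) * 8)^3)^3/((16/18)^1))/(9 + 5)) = 205608674394112000/100442349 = 2047031719.60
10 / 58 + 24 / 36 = 0.84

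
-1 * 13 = -13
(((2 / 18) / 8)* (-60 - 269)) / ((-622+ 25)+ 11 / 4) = 0.01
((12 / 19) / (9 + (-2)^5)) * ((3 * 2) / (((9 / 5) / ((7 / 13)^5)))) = -672280 / 162255041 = -0.00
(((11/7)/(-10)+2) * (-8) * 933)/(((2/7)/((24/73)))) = -5777136/365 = -15827.77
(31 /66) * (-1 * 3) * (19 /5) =-589 /110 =-5.35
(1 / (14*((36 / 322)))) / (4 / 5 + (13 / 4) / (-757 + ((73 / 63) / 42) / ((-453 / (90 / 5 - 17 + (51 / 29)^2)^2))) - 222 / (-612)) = 0.55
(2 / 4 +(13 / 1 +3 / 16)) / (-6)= -73 / 32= -2.28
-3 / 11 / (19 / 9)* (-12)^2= -3888 / 209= -18.60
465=465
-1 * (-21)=21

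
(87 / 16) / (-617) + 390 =3849993 / 9872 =389.99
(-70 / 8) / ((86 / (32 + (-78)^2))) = -53515 / 86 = -622.27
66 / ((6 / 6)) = 66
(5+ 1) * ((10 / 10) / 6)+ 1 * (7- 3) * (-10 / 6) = -17 / 3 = -5.67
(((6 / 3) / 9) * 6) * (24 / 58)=0.55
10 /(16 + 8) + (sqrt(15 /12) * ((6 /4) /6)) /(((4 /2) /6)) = 1.26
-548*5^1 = -2740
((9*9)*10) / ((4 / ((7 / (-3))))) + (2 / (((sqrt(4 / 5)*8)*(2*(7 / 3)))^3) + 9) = -927 / 2 + 135*sqrt(5) / 5619712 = -463.50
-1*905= -905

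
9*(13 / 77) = 117 / 77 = 1.52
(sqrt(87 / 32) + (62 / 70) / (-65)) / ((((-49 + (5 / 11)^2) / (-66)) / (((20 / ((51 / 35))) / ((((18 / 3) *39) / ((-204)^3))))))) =190790864 / 20787 - 134630650 *sqrt(174) / 1599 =-1101453.42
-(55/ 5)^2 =-121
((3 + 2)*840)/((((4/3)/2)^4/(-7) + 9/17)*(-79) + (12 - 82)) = -40483800/1056379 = -38.32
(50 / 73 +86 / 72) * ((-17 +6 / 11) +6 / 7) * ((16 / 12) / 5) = -539249 / 68985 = -7.82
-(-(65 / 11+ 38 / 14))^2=-440896 / 5929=-74.36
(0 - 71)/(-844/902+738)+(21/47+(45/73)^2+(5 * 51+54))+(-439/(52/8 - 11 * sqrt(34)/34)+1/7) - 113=26970212339220019/219051557547648 - 9658 * sqrt(34)/2631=101.72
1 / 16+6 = 97 / 16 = 6.06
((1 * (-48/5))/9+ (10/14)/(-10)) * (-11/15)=2629/3150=0.83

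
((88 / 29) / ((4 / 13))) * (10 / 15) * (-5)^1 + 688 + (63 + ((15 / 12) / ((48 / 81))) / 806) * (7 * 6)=7407657461 / 2243904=3301.24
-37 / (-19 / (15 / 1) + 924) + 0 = -555 / 13841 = -0.04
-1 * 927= -927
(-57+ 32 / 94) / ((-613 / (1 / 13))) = 2663 / 374543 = 0.01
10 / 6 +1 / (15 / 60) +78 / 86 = 848 / 129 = 6.57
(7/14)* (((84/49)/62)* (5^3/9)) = 125/651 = 0.19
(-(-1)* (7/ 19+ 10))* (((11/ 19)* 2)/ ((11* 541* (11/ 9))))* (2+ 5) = 24822/ 2148311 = 0.01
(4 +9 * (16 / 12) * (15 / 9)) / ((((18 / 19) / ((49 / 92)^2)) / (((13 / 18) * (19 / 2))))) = 11267893 / 228528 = 49.31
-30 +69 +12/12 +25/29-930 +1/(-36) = -928289/1044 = -889.17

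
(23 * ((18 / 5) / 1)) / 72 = 23 / 20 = 1.15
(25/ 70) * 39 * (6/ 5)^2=702/ 35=20.06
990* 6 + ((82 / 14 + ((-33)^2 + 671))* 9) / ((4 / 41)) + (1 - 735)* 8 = 4563113 / 28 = 162968.32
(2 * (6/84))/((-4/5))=-5/28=-0.18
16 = 16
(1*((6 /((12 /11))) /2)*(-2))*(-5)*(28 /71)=770 /71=10.85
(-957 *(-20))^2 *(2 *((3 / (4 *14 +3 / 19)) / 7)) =3796610400 / 679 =5591473.34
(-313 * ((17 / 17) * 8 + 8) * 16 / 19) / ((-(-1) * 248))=-10016 / 589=-17.01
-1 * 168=-168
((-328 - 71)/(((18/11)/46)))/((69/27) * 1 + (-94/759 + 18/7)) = -178777137/79745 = -2241.86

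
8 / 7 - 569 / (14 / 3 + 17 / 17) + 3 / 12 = -47133 / 476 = -99.02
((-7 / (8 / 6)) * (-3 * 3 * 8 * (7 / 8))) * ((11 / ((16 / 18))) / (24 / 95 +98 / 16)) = 12442815 / 19388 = 641.78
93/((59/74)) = 6882/59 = 116.64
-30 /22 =-1.36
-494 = -494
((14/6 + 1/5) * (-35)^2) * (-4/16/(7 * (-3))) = 665/18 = 36.94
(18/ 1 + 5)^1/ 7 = 23/ 7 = 3.29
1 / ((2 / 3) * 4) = 3 / 8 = 0.38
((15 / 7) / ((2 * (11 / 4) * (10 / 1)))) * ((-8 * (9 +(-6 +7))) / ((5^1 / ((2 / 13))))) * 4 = -384 / 1001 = -0.38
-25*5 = -125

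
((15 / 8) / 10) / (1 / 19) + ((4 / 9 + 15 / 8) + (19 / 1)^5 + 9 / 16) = 22284949 / 9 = 2476105.44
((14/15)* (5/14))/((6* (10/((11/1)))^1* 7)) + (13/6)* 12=32771/1260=26.01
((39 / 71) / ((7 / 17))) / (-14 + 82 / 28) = -1326 / 11005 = -0.12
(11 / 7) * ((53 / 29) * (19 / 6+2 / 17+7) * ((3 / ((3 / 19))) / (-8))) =-11619773 / 165648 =-70.15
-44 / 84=-11 / 21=-0.52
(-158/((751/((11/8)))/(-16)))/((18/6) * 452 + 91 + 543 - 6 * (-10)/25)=8690/3740731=0.00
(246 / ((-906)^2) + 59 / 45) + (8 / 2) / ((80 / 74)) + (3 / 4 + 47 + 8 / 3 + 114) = 695363327 / 4104180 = 169.43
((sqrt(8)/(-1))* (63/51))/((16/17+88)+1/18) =-756* sqrt(2)/27233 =-0.04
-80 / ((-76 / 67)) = 1340 / 19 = 70.53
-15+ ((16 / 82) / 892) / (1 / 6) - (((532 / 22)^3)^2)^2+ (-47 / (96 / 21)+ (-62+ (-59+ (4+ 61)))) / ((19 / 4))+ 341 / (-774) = -67487433463487310760999742222210458153 / 1687934129739134698872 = -39982267242808400.91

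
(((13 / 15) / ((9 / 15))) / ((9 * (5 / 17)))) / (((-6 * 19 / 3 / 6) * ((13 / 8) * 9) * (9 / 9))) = -136 / 23085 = -0.01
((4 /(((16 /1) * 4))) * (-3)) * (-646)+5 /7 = 6823 /56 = 121.84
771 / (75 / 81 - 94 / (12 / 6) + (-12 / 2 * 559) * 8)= -20817 / 725708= -0.03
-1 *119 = -119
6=6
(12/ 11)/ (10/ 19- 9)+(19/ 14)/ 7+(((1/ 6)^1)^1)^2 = 41467/ 446292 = 0.09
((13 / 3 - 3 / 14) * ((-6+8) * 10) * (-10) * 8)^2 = 19154560000 / 441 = 43434376.42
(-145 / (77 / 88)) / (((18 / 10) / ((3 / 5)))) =-1160 / 21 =-55.24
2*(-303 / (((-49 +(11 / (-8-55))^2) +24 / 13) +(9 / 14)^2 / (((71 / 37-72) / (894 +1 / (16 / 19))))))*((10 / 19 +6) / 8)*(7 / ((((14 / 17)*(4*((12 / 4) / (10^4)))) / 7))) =3987925017869520000 / 8525314939529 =467774.51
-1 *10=-10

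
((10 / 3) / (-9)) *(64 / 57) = -640 / 1539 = -0.42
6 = 6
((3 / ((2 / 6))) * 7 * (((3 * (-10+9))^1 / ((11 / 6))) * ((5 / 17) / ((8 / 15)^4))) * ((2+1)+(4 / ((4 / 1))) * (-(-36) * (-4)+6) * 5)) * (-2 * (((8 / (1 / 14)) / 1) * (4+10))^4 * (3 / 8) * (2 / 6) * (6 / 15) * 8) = -232819367253822720000 / 187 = -1245023354298517219.25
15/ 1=15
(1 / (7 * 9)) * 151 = 151 / 63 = 2.40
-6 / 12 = -1 / 2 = -0.50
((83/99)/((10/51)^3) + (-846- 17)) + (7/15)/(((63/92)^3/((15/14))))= -2063521640161/2750517000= -750.23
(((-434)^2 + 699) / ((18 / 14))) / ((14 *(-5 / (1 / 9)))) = -37811 / 162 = -233.40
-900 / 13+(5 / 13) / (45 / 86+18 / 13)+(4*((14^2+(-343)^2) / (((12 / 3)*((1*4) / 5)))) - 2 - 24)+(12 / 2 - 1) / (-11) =147210.77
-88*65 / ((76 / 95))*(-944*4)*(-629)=-16981993600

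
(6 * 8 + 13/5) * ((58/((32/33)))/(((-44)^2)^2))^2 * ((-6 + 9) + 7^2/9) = 367517/3377484267520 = 0.00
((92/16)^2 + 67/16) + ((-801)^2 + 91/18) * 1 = 23099159/36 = 641643.31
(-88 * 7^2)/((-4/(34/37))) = 36652/37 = 990.59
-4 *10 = -40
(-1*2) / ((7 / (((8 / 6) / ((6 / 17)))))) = -68 / 63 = -1.08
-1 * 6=-6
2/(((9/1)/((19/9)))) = 38/81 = 0.47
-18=-18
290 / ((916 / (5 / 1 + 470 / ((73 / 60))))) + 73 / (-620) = 1282776409 / 10364540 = 123.77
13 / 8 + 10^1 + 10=173 / 8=21.62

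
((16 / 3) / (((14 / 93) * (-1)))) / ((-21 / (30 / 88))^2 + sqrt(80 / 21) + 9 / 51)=-509955660600 / 54621079927549 + 179180000 * sqrt(105) / 382347559492843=-0.01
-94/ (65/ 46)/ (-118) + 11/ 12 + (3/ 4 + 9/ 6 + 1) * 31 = 1176161/ 11505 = 102.23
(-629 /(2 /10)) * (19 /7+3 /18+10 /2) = -1040995 /42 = -24785.60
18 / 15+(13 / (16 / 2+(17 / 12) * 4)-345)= -70284 / 205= -342.85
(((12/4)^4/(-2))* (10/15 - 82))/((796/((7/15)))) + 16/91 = 381553/181090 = 2.11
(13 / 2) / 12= 13 / 24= 0.54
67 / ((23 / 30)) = 87.39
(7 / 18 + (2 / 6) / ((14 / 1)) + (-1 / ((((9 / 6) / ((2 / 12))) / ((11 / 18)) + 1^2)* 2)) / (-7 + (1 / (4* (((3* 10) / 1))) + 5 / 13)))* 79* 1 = 336837514 / 10212363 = 32.98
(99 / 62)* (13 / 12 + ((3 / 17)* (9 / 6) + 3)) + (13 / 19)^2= 11279335 / 1521976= 7.41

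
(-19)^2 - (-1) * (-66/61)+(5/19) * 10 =420195/1159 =362.55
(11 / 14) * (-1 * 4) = -22 / 7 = -3.14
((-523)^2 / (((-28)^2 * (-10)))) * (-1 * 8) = 273529 / 980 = 279.11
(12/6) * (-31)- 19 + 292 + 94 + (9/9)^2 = 306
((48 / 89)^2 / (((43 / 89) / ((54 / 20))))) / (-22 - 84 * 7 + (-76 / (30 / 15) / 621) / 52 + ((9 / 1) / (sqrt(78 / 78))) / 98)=-12304027008 / 4616626957445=-0.00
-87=-87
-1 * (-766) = 766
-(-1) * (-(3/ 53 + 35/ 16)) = -1903/ 848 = -2.24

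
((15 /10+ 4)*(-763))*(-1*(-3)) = -25179 /2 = -12589.50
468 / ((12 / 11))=429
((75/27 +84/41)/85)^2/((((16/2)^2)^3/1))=3171961/257887626854400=0.00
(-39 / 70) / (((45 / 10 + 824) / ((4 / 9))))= -52 / 173985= -0.00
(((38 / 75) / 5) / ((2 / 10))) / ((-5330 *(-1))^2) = 0.00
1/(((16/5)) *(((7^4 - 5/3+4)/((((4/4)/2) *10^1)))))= 15/23072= 0.00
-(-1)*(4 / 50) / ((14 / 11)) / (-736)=-11 / 128800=-0.00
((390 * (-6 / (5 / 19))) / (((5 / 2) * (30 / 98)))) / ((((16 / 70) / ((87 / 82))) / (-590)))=1304618679 / 41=31819967.78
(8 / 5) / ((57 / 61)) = 488 / 285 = 1.71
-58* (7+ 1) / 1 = -464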